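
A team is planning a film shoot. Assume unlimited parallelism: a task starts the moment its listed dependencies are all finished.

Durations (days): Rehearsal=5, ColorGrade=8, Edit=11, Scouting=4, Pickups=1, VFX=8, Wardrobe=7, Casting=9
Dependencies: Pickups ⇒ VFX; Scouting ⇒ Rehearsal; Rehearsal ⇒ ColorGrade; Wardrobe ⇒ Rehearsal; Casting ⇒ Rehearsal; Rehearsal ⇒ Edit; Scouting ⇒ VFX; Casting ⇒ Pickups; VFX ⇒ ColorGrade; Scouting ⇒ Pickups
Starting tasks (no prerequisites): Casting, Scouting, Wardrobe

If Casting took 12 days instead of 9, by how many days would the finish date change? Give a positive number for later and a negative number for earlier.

Critical path before the change: Casting→Pickups→VFX→ColorGrade = 9+1+8+8 = 26 giving 26 days.
Casting lies on that path, so at 12 days the path becomes 29 days.
That remains the longest chain; total 29 days.
Change in finish: 29 − 26 = +3 days.

3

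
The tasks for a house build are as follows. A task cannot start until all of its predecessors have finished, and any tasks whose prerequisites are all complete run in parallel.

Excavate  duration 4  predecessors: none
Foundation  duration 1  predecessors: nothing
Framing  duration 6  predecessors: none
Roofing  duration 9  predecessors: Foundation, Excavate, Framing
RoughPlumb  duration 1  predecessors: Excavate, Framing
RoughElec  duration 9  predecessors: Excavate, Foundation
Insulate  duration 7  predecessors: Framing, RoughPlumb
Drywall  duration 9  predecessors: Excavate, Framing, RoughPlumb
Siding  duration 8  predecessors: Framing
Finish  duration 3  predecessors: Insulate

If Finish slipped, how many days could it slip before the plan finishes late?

Critical path: Framing→RoughPlumb→Insulate→Finish = 6+1+7+3 = 17, so the finish is 17 days.
Finish finishes as early as 17 and must finish by 17.
So Finish can slip 17 − 17 = 0 days.

0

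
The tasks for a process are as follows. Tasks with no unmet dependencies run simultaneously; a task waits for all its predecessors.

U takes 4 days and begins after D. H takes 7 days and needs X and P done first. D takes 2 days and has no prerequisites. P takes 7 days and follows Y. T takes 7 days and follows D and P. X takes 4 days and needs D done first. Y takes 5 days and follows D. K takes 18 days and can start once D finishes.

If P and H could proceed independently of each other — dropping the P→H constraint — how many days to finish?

21

Original critical path: D→Y→P→T = 2+5+7+7 = 21 ⇒ 21 days.
Without P→H, H's earliest start moves from 14 to 6.
After: D→Y→P→T = 2+5+7+7 = 21 → 21 days.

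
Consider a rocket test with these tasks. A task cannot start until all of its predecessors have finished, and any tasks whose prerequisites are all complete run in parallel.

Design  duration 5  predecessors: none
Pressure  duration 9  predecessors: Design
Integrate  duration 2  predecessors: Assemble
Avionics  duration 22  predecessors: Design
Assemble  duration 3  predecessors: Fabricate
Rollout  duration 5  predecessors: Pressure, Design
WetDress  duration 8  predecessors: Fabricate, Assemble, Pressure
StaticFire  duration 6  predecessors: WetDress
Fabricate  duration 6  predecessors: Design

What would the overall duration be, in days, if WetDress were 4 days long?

27

The binding path is Design→Fabricate→Assemble→WetDress→StaticFire = 5+6+3+8+6 = 28; finish at 28 days.
WetDress lies on that path, so at 4 days the path becomes 24 days.
New critical path: Design→Avionics = 5+22 = 27 ⇒ 27 days.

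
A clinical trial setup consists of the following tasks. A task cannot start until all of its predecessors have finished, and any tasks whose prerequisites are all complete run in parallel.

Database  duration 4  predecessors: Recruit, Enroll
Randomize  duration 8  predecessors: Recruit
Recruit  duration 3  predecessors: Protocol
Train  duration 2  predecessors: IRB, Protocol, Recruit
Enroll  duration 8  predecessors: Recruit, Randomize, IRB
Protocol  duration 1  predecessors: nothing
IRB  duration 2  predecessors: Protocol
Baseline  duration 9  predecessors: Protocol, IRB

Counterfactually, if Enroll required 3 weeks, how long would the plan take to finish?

19

As given, the longest chain is Protocol→Recruit→Randomize→Enroll→Database = 1+3+8+8+4 = 24, so the finish is 24 weeks.
Since Enroll is critical, the -5 change carries straight to that chain (now 19 weeks).
That remains the longest chain; total 19 weeks.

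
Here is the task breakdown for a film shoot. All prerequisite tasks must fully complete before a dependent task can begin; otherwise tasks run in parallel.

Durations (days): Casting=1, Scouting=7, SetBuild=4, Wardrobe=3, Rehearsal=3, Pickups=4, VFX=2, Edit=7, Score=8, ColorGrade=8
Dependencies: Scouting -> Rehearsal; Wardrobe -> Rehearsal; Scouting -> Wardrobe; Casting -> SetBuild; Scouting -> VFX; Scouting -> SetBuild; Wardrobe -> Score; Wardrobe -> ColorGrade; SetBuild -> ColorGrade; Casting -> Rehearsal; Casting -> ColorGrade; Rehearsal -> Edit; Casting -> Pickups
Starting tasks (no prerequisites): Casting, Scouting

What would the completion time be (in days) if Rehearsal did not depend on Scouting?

With the dependency in place, Scouting→Wardrobe→Rehearsal→Edit = 7+3+3+7 = 20 sets the finish at 20 days.
Dropping Scouting→Rehearsal doesn't change Rehearsal's earliest start (10); another predecessor still binds.
The longest chain is now Scouting→Wardrobe→Rehearsal→Edit = 7+3+3+7 = 20, so the job takes 20 days.

20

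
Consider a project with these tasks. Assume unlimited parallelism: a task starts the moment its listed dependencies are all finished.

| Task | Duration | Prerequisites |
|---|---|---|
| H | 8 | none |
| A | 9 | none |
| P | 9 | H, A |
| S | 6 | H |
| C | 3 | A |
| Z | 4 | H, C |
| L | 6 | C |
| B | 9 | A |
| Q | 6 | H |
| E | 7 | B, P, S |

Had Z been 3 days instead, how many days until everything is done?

The binding path is A→P→E = 9+9+7 = 25; finish at 25 days.
The longest path through Z is only 16 days, so Z has float 9.
No other chain overtakes it, so the finish is 25 days.

25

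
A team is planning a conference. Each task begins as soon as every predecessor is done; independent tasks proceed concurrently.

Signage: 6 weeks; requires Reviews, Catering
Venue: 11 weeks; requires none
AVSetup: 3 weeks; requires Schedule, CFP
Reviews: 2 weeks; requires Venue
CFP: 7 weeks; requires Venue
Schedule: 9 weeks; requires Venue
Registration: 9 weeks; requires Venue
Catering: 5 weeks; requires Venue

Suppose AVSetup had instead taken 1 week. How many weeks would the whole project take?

Baseline: Venue→Schedule→AVSetup = 11+9+3 = 23 → 23 weeks.
AVSetup lies on that path, so at 1 week the path becomes 21 weeks.
Now Venue→Catering→Signage = 11+5+6 = 22 is longest, so the finish becomes 22 weeks.

22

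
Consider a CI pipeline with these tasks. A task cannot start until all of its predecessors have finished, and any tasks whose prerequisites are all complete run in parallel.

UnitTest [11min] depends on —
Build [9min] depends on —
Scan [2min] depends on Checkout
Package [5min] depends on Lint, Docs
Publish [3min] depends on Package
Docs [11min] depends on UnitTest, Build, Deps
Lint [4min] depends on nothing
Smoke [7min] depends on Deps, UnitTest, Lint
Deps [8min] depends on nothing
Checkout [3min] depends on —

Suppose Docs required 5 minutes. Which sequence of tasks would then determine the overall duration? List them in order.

UnitTest, Docs, Package, Publish

As given, the longest chain is UnitTest→Docs→Package→Publish = 11+11+5+3 = 30, so the finish is 30 minutes.
Docs lies on that path, so at 5 minutes the path becomes 24 minutes.
No other chain overtakes it, so the finish is 24 minutes.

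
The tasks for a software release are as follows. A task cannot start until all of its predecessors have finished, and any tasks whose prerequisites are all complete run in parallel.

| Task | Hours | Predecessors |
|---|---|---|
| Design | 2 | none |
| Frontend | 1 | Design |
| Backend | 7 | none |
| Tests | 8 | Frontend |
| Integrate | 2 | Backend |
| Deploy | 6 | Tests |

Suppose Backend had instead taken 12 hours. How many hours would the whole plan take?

Critical path before the change: Design→Frontend→Tests→Deploy = 2+1+8+6 = 17 giving 17 hours.
Backend has 8 hours of float (longest path through it is 9).
No other chain overtakes it, so the finish is 17 hours.

17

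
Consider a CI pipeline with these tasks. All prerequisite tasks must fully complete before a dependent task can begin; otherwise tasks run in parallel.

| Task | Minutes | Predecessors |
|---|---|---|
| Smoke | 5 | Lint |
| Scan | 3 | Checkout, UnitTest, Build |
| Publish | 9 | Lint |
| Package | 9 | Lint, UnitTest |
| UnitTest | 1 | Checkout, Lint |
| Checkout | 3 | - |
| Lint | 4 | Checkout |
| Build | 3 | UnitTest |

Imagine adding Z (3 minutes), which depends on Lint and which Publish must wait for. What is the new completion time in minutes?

19

Originally the job takes 17 minutes.
With Z inserted, Publish now waits for max(Lint, Z).
New critical path: Checkout→Lint→Z→Publish = 3+4+3+9 = 19 ⇒ 19 minutes.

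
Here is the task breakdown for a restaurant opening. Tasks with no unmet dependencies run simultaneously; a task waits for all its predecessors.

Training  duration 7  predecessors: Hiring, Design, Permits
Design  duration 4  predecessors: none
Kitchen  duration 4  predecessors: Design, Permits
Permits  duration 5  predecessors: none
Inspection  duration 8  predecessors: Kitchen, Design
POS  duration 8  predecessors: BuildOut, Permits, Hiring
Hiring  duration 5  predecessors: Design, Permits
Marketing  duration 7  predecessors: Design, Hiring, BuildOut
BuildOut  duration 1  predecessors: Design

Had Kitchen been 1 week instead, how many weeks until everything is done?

18

As given, the longest chain is Permits→Hiring→POS = 5+5+8 = 18, so the finish is 18 weeks.
The longest path through Kitchen is only 17 weeks, so Kitchen has float 1.
No other chain overtakes it, so the finish is 18 weeks.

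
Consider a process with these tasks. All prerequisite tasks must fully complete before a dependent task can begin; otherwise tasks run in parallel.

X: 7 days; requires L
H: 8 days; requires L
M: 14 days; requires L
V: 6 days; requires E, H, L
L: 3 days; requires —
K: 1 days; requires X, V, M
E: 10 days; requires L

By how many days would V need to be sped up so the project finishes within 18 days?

2

Current finish: 20 days; target: 18.
V is on every critical path, so each day cut from V cuts the finish by one (this holds down to a finish of 18).
Need 20 − 18 = 2 days off V → V becomes 4 days, finish becomes 18.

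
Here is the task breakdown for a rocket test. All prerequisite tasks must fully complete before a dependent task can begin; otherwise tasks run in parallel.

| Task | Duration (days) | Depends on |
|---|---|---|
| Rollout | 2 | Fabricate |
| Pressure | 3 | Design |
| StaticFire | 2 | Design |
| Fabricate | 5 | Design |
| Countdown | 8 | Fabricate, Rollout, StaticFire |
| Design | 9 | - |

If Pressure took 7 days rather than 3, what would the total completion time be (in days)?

24

Baseline: Design→Fabricate→Rollout→Countdown = 9+5+2+8 = 24 → 24 days.
The longest path through Pressure is only 12 days, so Pressure has float 12.
The critical path is still Design→Fabricate→Rollout→Countdown; finish is now 24 days.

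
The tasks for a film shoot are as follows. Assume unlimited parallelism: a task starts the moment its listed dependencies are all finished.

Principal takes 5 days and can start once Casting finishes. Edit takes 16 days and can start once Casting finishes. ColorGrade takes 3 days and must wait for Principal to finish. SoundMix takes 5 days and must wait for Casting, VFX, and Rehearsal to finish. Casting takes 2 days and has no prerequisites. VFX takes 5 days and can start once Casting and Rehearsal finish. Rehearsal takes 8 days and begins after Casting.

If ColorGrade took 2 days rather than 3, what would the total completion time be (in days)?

Baseline: Casting→Rehearsal→VFX→SoundMix = 2+8+5+5 = 20 → 20 days.
ColorGrade is off the critical path — its longest chain is 10 days, giving 10 of slack.
That remains the longest chain; total 20 days.

20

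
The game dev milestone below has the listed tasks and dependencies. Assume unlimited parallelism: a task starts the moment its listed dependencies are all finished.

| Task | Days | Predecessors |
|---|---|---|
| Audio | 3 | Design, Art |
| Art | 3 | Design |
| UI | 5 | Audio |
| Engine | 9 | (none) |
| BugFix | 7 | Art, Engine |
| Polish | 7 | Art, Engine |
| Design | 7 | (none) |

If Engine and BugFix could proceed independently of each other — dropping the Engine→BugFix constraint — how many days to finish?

Before: longest chain Design→Art→Audio→UI = 7+3+3+5 = 18, finish 18.
Dropping Engine→BugFix doesn't change BugFix's earliest start (10); another predecessor still binds.
After: Design→Art→Audio→UI = 7+3+3+5 = 18 → 18 days.

18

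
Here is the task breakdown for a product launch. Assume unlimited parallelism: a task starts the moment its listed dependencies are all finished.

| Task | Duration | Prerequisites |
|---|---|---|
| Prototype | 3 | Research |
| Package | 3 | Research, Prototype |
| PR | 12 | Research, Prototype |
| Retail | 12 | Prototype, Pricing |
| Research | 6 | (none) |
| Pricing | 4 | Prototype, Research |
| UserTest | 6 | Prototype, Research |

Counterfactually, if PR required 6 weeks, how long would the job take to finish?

25

Critical path before the change: Research→Prototype→Pricing→Retail = 6+3+4+12 = 25 giving 25 weeks.
PR has 4 weeks of float (longest path through it is 21).
That remains the longest chain; total 25 weeks.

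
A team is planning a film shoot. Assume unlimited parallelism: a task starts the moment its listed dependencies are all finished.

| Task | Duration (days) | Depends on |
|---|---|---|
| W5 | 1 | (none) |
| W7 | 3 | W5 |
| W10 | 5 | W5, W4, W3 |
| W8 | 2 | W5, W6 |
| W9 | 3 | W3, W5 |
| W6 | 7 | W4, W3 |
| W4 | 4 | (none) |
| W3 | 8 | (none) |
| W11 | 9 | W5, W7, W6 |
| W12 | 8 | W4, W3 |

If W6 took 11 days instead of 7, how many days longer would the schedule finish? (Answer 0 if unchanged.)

4

Baseline: W3→W6→W11 = 8+7+9 = 24 → 24 days.
W6 is on the critical path; changing it to 11 makes that path 28 days.
No other chain overtakes it, so the finish is 28 days.
Change in finish: 28 − 24 = +4 days.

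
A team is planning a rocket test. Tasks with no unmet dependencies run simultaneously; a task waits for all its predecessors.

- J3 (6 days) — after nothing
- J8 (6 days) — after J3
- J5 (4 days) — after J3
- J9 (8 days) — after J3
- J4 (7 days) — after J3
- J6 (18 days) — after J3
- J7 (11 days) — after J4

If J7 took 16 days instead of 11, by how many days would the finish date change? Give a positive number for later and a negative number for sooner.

5

Critical path before the change: J3→J4→J7 = 6+7+11 = 24 giving 24 days.
Since J7 is critical, the +5 change carries straight to that chain (now 29 days).
No other chain overtakes it, so the finish is 29 days.
Change in finish: 29 − 24 = +5 days.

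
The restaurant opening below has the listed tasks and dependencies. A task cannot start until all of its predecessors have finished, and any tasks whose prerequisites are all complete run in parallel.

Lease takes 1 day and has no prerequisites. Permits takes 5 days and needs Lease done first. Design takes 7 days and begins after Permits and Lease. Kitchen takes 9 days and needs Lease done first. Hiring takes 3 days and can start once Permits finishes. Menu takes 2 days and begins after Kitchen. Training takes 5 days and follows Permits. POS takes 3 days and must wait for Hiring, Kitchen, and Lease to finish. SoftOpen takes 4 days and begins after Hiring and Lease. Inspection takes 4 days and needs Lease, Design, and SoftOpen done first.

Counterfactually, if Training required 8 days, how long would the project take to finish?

17

As given, the longest chain is Lease→Permits→Design→Inspection = 1+5+7+4 = 17, so the finish is 17 days.
Training is off the critical path — its longest chain is 11 days, giving 6 of slack.
That remains the longest chain; total 17 days.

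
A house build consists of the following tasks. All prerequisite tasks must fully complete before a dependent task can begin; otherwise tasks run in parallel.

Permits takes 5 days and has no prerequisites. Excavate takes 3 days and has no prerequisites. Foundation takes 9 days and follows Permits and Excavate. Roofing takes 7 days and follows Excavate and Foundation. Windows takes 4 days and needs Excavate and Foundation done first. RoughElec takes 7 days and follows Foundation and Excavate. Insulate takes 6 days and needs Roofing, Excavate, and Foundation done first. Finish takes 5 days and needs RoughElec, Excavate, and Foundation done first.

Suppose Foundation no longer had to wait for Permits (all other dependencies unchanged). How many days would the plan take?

25

Before: longest chain Permits→Foundation→Roofing→Insulate = 5+9+7+6 = 27, finish 27.
Without Permits→Foundation, Foundation's earliest start moves from 5 to 3.
The longest chain is now Excavate→Foundation→Roofing→Insulate = 3+9+7+6 = 25, so the plan takes 25 days.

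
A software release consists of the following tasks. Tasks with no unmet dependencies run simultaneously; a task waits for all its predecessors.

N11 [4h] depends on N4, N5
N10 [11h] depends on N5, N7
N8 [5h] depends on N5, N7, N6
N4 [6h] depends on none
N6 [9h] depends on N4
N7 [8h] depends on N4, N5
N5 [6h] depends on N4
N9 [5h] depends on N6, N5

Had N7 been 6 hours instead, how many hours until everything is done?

Baseline: N4→N5→N7→N10 = 6+6+8+11 = 31 → 31 hours.
N7 is on the critical path; changing it to 6 makes that path 29 hours.
The critical path is still N4→N5→N7→N10; finish is now 29 hours.

29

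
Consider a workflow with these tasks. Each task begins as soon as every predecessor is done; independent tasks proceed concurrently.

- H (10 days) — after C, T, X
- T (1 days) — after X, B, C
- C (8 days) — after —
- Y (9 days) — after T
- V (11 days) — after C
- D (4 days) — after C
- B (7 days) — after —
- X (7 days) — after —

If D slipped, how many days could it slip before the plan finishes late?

7

C→T→H = 8+1+10 = 19 sets the makespan at 19 days.
The longest chain containing D totals 12 days.
Slack of D = 15 − 8 = 7 days.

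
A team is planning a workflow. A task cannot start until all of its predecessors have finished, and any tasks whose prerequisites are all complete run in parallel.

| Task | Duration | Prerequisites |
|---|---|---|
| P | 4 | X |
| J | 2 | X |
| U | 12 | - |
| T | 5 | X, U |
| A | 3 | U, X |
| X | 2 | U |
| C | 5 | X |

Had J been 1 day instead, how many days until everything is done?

19

The binding path is U→X→C = 12+2+5 = 19; finish at 19 days.
J is off the critical path — its longest chain is 16 days, giving 3 of slack.
The critical path is still U→X→C; finish is now 19 days.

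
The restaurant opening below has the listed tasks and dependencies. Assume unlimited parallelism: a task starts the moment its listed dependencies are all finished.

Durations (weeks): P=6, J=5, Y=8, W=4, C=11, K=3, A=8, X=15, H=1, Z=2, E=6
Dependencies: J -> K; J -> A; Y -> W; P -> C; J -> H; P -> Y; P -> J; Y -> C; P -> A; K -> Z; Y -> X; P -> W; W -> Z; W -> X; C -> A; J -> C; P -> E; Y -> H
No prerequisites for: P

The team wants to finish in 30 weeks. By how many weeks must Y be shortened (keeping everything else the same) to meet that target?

Current finish: 33 weeks; target: 30.
Y is on every critical path, so each week cut from Y cuts the finish by one (this holds down to a finish of 30).
Need 33 − 30 = 3 weeks off Y → Y becomes 5 weeks, finish becomes 30.

3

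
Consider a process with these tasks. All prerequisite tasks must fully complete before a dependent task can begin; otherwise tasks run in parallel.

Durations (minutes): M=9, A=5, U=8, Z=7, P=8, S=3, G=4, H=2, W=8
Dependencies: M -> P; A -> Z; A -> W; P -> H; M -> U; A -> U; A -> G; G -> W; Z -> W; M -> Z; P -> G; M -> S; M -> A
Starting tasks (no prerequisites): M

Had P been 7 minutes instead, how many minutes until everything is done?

Baseline: M→P→G→W = 9+8+4+8 = 29 → 29 minutes.
Since P is critical, the -1 change carries straight to that chain (now 28 minutes).
Now M→A→Z→W = 9+5+7+8 = 29 is longest, so the finish becomes 29 minutes.

29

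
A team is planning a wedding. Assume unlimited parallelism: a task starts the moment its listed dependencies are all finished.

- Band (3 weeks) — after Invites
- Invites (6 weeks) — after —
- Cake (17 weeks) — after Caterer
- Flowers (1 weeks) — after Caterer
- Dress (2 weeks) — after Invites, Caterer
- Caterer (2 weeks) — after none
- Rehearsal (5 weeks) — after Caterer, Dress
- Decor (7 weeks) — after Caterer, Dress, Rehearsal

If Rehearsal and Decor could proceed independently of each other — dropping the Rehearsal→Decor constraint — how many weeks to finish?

Before: longest chain Invites→Dress→Rehearsal→Decor = 6+2+5+7 = 20, finish 20.
Without Rehearsal→Decor, Decor's earliest start moves from 13 to 8.
New critical path: Caterer→Cake = 2+17 = 19 ⇒ 19 weeks.

19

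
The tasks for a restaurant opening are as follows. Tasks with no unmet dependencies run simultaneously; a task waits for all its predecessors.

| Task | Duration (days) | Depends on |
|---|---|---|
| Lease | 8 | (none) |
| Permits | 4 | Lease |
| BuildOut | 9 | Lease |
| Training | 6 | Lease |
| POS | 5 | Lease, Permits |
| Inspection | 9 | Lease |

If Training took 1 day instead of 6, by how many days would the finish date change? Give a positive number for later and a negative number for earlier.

As given, the longest chain is Lease→Permits→POS = 8+4+5 = 17, so the finish is 17 days.
Training is off the critical path — its longest chain is 14 days, giving 3 of slack.
No other chain overtakes it, so the finish is 17 days.
Change in finish: 17 − 17 = +0 days.

0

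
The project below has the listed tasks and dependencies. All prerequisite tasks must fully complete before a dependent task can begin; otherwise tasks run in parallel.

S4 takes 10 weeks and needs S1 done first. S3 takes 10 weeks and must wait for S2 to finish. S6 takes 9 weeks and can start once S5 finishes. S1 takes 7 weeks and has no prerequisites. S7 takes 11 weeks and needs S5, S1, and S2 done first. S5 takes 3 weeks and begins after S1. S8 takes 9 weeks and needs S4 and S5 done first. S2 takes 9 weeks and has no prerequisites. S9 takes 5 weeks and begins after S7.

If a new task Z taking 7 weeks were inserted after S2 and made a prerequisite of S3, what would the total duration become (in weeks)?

26

Originally the project takes 26 weeks.
With Z inserted, S3 now waits for max(S2, Z).
New critical path: S1→S4→S8 = 7+10+9 = 26 ⇒ 26 weeks.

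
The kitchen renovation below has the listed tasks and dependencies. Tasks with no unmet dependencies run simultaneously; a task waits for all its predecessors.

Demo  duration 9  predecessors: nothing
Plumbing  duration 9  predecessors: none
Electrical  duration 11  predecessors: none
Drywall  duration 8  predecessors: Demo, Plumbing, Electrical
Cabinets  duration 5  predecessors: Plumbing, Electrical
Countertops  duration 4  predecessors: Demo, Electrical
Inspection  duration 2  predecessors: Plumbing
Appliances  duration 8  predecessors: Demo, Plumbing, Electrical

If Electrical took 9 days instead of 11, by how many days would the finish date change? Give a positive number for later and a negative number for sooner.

-2

Baseline: Electrical→Drywall = 11+8 = 19 → 19 days.
Since Electrical is critical, the -2 change carries straight to that chain (now 17 days).
Now Demo→Drywall = 9+8 = 17 is longest, so the finish becomes 17 days.
Change in finish: 17 − 19 = -2 days.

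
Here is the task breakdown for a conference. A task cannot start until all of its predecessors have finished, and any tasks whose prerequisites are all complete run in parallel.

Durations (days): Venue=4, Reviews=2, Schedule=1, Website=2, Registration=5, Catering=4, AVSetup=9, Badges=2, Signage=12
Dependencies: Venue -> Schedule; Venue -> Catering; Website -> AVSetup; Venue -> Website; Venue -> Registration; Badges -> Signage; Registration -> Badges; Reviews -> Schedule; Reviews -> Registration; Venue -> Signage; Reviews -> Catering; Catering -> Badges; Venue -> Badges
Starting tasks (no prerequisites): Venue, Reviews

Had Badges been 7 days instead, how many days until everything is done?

As given, the longest chain is Venue→Registration→Badges→Signage = 4+5+2+12 = 23, so the finish is 23 days.
Badges is on the critical path; changing it to 7 makes that path 28 days.
No other chain overtakes it, so the finish is 28 days.

28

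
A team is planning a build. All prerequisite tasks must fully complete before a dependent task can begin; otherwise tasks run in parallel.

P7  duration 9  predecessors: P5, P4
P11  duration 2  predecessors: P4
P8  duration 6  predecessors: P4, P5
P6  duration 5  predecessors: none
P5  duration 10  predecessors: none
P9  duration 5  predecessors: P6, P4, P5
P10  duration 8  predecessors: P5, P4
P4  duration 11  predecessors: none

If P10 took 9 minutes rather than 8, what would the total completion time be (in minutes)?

Baseline: P4→P7 = 11+9 = 20 → 20 minutes.
P10 is off the critical path — its longest chain is 19 minutes, giving 1 of slack.
No other chain overtakes it, so the finish is 20 minutes.

20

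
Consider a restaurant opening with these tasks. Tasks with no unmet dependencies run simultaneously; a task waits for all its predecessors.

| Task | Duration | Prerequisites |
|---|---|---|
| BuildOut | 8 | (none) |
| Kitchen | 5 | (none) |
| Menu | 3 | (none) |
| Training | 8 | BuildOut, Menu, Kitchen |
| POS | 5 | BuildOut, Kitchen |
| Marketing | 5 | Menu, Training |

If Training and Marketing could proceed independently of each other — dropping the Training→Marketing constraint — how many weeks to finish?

Original critical path: BuildOut→Training→Marketing = 8+8+5 = 21 ⇒ 21 weeks.
Without Training→Marketing, Marketing's earliest start moves from 16 to 3.
After: BuildOut→Training = 8+8 = 16 → 16 weeks.

16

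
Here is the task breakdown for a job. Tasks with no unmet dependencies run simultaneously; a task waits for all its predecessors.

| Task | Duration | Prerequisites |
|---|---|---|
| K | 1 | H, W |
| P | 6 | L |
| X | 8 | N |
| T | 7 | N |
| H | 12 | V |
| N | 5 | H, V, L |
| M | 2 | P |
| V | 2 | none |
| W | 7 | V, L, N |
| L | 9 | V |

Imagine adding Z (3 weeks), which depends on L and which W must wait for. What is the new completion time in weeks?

27

Originally the project takes 27 weeks.
With Z inserted, W now waits for max(V, L, N, Z).
New critical path: V→H→N→W→K = 2+12+5+7+1 = 27 ⇒ 27 weeks.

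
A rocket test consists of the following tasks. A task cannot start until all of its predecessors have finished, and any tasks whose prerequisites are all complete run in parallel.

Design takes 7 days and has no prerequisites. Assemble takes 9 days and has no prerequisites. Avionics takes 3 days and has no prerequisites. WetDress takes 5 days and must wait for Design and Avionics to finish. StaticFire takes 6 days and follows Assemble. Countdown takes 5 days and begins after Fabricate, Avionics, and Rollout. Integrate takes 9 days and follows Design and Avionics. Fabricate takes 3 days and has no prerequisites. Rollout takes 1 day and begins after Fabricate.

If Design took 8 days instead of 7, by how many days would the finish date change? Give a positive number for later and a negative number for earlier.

1

The binding path is Design→Integrate = 7+9 = 16; finish at 16 days.
Since Design is critical, the +1 change carries straight to that chain (now 17 days).
That remains the longest chain; total 17 days.
Change in finish: 17 − 16 = +1 days.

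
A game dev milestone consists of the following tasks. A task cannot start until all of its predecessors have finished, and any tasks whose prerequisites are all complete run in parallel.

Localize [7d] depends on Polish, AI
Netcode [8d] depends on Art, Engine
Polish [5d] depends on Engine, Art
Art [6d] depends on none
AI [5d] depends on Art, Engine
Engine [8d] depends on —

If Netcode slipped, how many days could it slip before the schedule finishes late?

4

The longest chain is Engine→AI→Localize = 8+5+7 = 20; overall finish 20 days.
Netcode finishes as early as 16 and must finish by 20.
Float = 20 − 16 = 4.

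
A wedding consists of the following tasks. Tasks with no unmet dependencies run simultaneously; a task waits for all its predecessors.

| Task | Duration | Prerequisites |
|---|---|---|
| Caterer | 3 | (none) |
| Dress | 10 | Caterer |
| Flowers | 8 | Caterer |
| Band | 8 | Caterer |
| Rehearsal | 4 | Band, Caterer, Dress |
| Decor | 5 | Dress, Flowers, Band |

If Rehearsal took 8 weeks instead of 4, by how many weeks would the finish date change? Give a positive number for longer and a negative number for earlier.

The binding path is Caterer→Dress→Decor = 3+10+5 = 18; finish at 18 weeks.
Rehearsal is off the critical path — its longest chain is 17 weeks, giving 1 of slack.
New critical path: Caterer→Dress→Rehearsal = 3+10+8 = 21 ⇒ 21 weeks.
Change in finish: 21 − 18 = +3 weeks.

3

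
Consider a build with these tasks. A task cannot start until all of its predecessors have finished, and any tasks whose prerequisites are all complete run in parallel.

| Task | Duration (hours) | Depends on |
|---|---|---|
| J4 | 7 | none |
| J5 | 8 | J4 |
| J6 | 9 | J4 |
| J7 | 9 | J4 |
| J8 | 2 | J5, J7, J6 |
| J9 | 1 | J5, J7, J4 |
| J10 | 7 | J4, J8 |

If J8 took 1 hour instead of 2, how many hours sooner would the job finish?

1

Critical path before the change: J4→J6→J8→J10 = 7+9+2+7 = 25 giving 25 hours.
J8 lies on that path, so at 1 hour the path becomes 24 hours.
The critical path is still J4→J6→J8→J10; finish is now 24 hours.
Change in finish: 24 − 25 = -1 hours.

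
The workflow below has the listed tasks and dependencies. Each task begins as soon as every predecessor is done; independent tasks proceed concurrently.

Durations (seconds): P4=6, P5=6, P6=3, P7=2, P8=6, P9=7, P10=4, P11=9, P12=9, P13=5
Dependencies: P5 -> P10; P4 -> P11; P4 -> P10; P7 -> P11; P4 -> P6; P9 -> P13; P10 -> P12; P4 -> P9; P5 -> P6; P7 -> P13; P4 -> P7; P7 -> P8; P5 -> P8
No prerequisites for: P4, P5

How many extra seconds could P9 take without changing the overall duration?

1

Critical path: P4→P10→P12 = 6+4+9 = 19, so the finish is 19 seconds.
The longest chain containing P9 totals 18 seconds.
So P9 can slip 14 − 13 = 1 second.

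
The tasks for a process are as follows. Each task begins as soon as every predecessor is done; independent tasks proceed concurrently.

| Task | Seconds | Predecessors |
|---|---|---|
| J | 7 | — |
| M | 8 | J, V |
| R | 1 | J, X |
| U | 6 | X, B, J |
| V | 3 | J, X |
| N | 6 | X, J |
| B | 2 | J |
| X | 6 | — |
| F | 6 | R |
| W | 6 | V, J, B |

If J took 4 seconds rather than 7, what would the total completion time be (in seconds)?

The binding path is J→V→M = 7+3+8 = 18; finish at 18 seconds.
J lies on that path, so at 4 seconds the path becomes 15 seconds.
Now X→V→M = 6+3+8 = 17 is longest, so the finish becomes 17 seconds.

17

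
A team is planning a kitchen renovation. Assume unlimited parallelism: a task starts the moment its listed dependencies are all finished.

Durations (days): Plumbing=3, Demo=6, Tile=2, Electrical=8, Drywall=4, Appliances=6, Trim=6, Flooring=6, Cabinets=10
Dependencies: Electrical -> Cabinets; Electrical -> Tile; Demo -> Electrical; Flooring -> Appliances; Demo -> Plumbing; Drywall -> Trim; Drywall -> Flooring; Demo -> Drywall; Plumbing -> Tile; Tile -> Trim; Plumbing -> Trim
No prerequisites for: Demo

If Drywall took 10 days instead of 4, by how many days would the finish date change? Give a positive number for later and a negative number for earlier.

4

The binding path is Demo→Electrical→Cabinets = 6+8+10 = 24; finish at 24 days.
The longest path through Drywall is only 22 days, so Drywall has float 2.
Now Demo→Drywall→Flooring→Appliances = 6+10+6+6 = 28 is longest, so the finish becomes 28 days.
Change in finish: 28 − 24 = +4 days.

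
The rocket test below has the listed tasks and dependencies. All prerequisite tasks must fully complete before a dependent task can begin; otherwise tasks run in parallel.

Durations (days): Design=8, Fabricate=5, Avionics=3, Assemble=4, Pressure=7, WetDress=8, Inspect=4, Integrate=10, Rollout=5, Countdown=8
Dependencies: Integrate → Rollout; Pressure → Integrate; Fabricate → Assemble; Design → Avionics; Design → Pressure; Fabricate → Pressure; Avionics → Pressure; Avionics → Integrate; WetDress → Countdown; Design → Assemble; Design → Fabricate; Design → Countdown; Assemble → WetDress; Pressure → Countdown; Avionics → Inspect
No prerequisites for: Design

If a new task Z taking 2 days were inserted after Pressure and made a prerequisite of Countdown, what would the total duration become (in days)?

Originally the plan takes 35 days.
With Z inserted, Countdown now waits for max(Pressure, Design, WetDress, Z).
New critical path: Design→Fabricate→Pressure→Integrate→Rollout = 8+5+7+10+5 = 35 ⇒ 35 days.

35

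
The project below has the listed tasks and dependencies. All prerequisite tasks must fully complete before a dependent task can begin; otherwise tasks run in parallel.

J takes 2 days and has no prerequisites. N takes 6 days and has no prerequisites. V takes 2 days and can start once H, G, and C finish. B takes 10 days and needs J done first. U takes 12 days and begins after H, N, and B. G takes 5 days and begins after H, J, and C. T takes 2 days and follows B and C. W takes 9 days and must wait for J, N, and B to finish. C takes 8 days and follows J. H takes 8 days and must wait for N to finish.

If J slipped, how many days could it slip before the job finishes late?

2

Critical path: N→H→U = 6+8+12 = 26, so the finish is 26 days.
J finishes as early as 2 and must finish by 4.
Slack of J = 2 − 0 = 2 days.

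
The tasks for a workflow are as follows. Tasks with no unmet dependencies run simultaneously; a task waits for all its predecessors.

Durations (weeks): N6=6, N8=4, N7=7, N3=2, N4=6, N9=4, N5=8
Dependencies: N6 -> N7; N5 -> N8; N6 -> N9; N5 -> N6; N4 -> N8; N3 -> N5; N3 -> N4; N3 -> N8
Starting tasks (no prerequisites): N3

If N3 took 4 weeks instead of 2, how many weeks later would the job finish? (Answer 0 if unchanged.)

Critical path before the change: N3→N5→N6→N7 = 2+8+6+7 = 23 giving 23 weeks.
Since N3 is critical, the +2 change carries straight to that chain (now 25 weeks).
That remains the longest chain; total 25 weeks.
Change in finish: 25 − 23 = +2 weeks.

2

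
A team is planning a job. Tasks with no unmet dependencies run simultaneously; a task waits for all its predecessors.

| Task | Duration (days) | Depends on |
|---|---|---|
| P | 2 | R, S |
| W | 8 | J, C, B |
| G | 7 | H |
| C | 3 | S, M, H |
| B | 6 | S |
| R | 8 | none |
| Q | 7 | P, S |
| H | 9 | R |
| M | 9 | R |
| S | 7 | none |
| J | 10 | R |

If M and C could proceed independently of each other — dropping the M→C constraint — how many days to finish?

Before: longest chain R→M→C→W = 8+9+3+8 = 28, finish 28.
Dropping M→C doesn't change C's earliest start (17); another predecessor still binds.
After: R→H→C→W = 8+9+3+8 = 28 → 28 days.

28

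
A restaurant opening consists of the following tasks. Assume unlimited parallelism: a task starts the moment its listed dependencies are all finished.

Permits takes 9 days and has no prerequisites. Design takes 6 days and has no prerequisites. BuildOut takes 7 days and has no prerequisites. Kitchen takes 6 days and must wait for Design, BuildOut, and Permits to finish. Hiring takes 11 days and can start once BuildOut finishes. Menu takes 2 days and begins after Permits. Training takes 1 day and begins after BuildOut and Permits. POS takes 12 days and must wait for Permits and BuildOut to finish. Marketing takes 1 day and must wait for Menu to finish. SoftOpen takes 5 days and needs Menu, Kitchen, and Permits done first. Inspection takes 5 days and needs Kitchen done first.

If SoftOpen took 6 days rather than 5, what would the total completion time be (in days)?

21

As given, the longest chain is Permits→POS = 9+12 = 21, so the finish is 21 days.
SoftOpen is off the critical path — its longest chain is 20 days, giving 1 of slack.
New critical path: Permits→Kitchen→SoftOpen = 9+6+6 = 21 ⇒ 21 days.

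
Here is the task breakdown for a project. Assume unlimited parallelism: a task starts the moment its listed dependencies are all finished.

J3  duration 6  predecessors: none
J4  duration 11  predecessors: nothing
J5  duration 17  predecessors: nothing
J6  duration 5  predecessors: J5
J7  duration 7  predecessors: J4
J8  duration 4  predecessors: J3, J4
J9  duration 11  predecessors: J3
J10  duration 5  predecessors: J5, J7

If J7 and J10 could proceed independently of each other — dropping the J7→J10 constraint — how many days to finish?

22

Before: longest chain J4→J7→J10 = 11+7+5 = 23, finish 23.
Without J7→J10, J10's earliest start moves from 18 to 17.
The longest chain is now J5→J6 = 17+5 = 22, so the plan takes 22 days.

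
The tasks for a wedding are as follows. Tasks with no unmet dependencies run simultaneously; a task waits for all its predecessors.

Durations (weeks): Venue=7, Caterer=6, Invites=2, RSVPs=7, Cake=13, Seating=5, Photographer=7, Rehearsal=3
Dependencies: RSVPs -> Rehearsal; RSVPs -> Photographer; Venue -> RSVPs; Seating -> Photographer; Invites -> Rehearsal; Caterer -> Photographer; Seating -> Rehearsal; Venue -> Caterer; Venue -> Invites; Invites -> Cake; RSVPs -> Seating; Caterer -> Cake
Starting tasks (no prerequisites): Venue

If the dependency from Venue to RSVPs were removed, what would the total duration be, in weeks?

26

Before: longest chain Venue→Caterer→Cake = 7+6+13 = 26, finish 26.
Without Venue→RSVPs, RSVPs's earliest start moves from 7 to 0.
The longest chain is now Venue→Caterer→Cake = 7+6+13 = 26, so the wedding takes 26 weeks.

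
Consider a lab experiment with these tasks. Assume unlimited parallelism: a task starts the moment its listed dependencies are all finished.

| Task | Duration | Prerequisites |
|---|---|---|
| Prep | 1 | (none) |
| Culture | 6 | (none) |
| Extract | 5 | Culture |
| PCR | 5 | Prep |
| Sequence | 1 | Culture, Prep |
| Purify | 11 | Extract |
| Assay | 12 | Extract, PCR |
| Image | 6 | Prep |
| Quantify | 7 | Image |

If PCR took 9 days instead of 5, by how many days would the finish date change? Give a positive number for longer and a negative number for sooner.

Actual critical path: Culture→Extract→Assay = 6+5+12 = 23 ⇒ 23 days.
PCR has 5 days of float (longest path through it is 18).
That remains the longest chain; total 23 days.
Change in finish: 23 − 23 = +0 days.

0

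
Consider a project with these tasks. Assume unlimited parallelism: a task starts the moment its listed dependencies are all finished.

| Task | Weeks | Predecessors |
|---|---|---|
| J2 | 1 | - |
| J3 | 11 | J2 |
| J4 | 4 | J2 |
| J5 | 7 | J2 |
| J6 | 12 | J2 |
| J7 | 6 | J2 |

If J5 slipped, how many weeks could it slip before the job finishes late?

Critical path: J2→J6 = 1+12 = 13, so the finish is 13 weeks.
J5 finishes as early as 8 and must finish by 13.
So J5 can slip 13 − 8 = 5 weeks.

5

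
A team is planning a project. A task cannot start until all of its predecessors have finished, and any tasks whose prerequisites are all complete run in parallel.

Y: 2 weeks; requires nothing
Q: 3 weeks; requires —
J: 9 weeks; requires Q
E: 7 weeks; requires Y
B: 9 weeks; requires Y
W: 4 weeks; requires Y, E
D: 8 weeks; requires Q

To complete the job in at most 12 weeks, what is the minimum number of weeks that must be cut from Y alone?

Current finish: 13 weeks; target: 12.
Y is on every critical path, so each week cut from Y cuts the finish by one (this holds down to a finish of 12).
Need 13 − 12 = 1 week off Y → Y becomes 1 week, finish becomes 12.

1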